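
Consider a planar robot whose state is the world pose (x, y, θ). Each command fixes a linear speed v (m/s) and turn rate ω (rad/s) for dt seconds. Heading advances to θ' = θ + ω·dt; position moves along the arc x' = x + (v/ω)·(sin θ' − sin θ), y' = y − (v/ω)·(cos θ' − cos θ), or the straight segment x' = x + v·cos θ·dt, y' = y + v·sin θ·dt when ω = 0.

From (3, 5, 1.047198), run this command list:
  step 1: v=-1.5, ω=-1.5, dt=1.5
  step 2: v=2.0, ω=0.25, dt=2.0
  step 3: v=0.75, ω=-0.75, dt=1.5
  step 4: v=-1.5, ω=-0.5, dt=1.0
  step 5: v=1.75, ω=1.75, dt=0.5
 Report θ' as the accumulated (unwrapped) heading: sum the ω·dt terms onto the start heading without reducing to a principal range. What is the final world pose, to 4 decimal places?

(4.2699, 1.3899, -1.4528)

step 1: θ'=-1.2028 (R=1.0000) → pose (1.2009, 5.1403, -1.2028)
step 2: θ'=-0.7028 (R=8.0000) → pose (3.4945, 1.9139, -0.7028)
step 3: θ'=-1.8278 (R=-1.0000) → pose (3.8153, 0.8967, -1.8278)
step 4: θ'=-2.3278 (R=3.0000) → pose (4.5360, 2.1944, -2.3278)
step 5: θ'=-1.4528 (R=1.0000) → pose (4.2699, 1.3899, -1.4528)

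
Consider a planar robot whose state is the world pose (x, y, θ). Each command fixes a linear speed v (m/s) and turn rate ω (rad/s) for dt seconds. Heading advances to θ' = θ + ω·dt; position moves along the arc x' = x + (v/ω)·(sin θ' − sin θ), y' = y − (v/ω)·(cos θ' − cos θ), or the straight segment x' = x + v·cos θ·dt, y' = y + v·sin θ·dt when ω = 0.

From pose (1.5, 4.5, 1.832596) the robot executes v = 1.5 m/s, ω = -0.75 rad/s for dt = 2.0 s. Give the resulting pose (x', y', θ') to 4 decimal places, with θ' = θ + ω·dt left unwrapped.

θ' = 1.8326 + -0.75·2.0 = 0.3326
R = v/ω = 1.5/-0.75 = -2.0000
x' = 1.5 + -2.0000·(sin 0.3326 − sin 1.8326) = 2.7789
y' = 4.5 − -2.0000·(cos 0.3326 − cos 1.8326) = 6.9080

(2.7789, 6.9080, 0.3326)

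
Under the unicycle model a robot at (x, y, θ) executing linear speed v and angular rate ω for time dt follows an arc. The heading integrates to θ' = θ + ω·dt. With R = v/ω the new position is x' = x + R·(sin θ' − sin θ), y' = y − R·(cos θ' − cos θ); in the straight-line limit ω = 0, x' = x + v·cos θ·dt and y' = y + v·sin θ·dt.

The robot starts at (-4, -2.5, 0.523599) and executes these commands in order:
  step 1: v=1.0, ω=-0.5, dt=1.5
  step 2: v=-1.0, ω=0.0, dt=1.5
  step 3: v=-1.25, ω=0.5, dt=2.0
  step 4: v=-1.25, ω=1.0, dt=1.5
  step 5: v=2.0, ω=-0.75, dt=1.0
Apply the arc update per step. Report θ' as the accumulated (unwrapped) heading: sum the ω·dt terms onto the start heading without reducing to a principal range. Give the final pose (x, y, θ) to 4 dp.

(-7.0301, -2.4468, 1.5236)

step 1: θ'=-0.2264 (R=-2.0000) → pose (-2.5511, -2.2831, -0.2264)
step 2: θ'=-0.2264 (straight) → pose (-4.0128, -1.9464, -0.2264)
step 3: θ'=0.7736 (R=-2.5000) → pose (-6.3207, -2.5941, 0.7736)
step 4: θ'=2.2736 (R=-1.2500) → pose (-6.4011, -4.2963, 2.2736)
step 5: θ'=1.5236 (R=-2.6667) → pose (-7.0301, -2.4468, 1.5236)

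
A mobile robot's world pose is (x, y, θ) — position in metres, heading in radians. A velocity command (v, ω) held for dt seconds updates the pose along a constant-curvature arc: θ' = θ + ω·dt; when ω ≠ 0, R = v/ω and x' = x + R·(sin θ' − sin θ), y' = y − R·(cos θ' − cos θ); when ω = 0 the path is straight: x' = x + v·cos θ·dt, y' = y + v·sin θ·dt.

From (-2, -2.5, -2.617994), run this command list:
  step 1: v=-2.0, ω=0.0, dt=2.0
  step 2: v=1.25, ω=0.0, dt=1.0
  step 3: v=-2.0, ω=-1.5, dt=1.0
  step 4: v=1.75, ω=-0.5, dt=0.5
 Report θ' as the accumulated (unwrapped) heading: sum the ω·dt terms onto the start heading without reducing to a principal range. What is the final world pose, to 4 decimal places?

step 1: θ'=-2.6180 (straight) → pose (1.4641, -0.5000, -2.6180)
step 2: θ'=-2.6180 (straight) → pose (0.3816, -1.1250, -2.6180)
step 3: θ'=-4.1180 (R=1.3333) → pose (2.1529, -1.5330, -4.1180)
step 4: θ'=-4.3680 (R=-3.5000) → pose (1.7581, -0.7547, -4.3680)

(1.7581, -0.7547, -4.3680)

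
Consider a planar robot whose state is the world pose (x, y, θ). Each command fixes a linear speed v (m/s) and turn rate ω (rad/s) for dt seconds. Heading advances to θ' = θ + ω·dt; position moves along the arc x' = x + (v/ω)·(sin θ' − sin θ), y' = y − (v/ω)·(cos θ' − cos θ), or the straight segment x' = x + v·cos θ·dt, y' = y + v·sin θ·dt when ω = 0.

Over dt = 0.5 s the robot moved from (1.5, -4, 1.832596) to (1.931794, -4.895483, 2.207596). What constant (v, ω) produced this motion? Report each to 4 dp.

Δθ = 2.207596 − 1.832596 = 0.375000
ω = Δθ/dt = 0.375000/0.5 = 0.7500
R = −Δy/(cos θ' − cos θ) = -2.6667
v = R·ω = -2.6667·0.7500 = -2.0000

v = -2.0000, ω = 0.7500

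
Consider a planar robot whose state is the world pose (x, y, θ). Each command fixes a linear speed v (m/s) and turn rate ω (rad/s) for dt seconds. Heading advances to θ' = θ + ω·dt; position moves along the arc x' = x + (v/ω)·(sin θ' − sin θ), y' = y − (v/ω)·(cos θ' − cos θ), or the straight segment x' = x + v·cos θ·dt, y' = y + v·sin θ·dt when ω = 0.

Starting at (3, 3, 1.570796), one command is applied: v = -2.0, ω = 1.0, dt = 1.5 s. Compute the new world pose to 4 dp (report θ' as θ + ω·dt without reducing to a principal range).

(4.8585, 1.0050, 3.0708)

θ' = 1.5708 + 1.0·1.5 = 3.0708
R = v/ω = -2.0/1.0 = -2.0000
x' = 3 + -2.0000·(sin 3.0708 − sin 1.5708) = 4.8585
y' = 3 − -2.0000·(cos 3.0708 − cos 1.5708) = 1.0050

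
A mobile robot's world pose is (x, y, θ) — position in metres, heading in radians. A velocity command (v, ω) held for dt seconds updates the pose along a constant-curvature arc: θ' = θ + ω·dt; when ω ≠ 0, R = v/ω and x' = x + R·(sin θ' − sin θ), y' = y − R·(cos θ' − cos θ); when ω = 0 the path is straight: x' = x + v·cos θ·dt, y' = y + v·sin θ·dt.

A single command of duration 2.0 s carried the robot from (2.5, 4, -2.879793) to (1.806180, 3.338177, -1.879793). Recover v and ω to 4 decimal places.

v = 0.5000, ω = 0.5000

Δθ = -1.879793 − -2.879793 = 1.000000
ω = Δθ/dt = 1.000000/2.0 = 0.5000
R = Δx/(sin θ' − sin θ) = 1.0000
v = R·ω = 1.0000·0.5000 = 0.5000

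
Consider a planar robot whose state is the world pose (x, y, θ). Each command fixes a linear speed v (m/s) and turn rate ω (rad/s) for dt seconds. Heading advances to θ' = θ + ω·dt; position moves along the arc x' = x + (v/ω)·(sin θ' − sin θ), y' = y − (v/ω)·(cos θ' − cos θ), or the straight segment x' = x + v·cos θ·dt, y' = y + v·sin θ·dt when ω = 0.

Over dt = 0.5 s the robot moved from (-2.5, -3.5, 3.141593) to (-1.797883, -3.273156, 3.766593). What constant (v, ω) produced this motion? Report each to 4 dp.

v = -1.5000, ω = 1.2500

Δθ = 3.766593 − 3.141593 = 0.625000
ω = Δθ/dt = 0.625000/0.5 = 1.2500
R = Δx/(sin θ' − sin θ) = -1.2000
v = R·ω = -1.2000·1.2500 = -1.5000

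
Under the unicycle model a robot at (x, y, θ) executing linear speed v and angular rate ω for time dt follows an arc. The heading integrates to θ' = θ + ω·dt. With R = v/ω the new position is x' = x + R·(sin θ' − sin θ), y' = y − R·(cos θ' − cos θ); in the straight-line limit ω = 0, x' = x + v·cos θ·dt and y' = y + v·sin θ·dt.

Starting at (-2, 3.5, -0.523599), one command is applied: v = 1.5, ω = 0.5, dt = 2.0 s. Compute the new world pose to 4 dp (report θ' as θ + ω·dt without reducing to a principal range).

θ' = -0.5236 + 0.5·2.0 = 0.4764
R = v/ω = 1.5/0.5 = 3.0000
x' = -2 + 3.0000·(sin 0.4764 − sin -0.5236) = 0.8758
y' = 3.5 − 3.0000·(cos 0.4764 − cos -0.5236) = 3.4321

(0.8758, 3.4321, 0.4764)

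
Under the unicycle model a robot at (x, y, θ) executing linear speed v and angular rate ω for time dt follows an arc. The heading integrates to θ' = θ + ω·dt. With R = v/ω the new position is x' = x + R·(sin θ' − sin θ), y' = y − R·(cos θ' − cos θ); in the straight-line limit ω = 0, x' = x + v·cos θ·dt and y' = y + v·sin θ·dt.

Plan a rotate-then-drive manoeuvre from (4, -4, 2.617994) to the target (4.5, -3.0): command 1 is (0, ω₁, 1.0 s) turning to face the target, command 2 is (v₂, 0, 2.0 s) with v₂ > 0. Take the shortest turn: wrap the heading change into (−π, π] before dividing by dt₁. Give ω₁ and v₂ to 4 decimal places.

ω₁ = -1.5108, v₂ = 0.5590

heading to target = atan2(-3−-4, 4.5−4) = 1.1071
Δθ = wrap(1.1071 − 2.6180) = -1.5108; ω₁ = Δθ/dt₁ = -1.5108
distance = √((4.5−4)² + (-3−-4)²) = 1.1180; v₂ = distance/dt₂ = 0.5590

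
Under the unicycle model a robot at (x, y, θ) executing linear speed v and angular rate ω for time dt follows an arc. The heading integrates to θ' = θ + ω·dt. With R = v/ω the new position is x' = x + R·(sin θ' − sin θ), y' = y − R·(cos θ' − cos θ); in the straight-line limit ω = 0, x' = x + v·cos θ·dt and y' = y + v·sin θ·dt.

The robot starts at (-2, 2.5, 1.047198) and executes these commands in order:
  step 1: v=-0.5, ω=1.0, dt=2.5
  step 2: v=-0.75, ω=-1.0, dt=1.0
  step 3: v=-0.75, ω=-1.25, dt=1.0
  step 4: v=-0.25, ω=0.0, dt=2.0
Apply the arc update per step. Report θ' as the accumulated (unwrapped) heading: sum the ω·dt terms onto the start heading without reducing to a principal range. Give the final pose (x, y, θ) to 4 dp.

(-0.5472, 0.5822, 1.2972)

step 1: θ'=3.5472 (R=-0.5000) → pose (-1.3697, 1.7906, 3.5472)
step 2: θ'=2.5472 (R=0.7500) → pose (-0.6538, 1.7228, 2.5472)
step 3: θ'=1.2972 (R=0.6000) → pose (-0.4121, 1.0636, 1.2972)
step 4: θ'=1.2972 (straight) → pose (-0.5472, 0.5822, 1.2972)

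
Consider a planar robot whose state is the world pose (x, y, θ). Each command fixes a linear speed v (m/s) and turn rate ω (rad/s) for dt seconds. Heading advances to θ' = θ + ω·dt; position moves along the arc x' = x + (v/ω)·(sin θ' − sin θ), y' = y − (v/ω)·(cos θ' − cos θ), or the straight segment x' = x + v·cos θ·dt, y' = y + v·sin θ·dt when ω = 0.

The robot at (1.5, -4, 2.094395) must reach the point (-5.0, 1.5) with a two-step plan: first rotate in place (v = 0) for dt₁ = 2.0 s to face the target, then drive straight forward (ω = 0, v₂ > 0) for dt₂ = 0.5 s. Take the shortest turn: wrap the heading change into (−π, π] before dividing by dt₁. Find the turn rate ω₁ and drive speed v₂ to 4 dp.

heading to target = atan2(1.5−-4, -5−1.5) = 2.4393
Δθ = wrap(2.4393 − 2.0944) = 0.3449; ω₁ = Δθ/dt₁ = 0.1725
distance = √((-5−1.5)² + (1.5−-4)²) = 8.5147; v₂ = distance/dt₂ = 17.0294

ω₁ = 0.1725, v₂ = 17.0294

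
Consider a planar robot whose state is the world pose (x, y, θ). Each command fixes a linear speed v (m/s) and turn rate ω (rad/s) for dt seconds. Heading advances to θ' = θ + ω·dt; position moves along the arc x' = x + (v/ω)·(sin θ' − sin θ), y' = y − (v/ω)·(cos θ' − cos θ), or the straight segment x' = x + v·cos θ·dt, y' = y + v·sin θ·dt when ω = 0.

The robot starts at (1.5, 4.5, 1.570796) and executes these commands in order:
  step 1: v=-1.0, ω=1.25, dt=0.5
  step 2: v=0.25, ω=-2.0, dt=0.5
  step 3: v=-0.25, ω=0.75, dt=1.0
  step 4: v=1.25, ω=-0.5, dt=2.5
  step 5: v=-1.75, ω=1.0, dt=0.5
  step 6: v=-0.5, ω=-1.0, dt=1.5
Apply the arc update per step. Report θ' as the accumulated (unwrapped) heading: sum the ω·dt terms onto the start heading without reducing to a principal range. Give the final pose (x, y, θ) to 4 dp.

step 1: θ'=2.1958 (R=-0.8000) → pose (1.6512, 4.0319, 2.1958)
step 2: θ'=1.1958 (R=-0.1250) → pose (1.6363, 4.1508, 1.1958)
step 3: θ'=1.9458 (R=-0.3333) → pose (1.6363, 3.9067, 1.9458)
step 4: θ'=0.6958 (R=-2.5000) → pose (2.3601, 6.7412, 0.6958)
step 5: θ'=1.1958 (R=-1.7500) → pose (1.8534, 6.0390, 1.1958)
step 6: θ'=-0.3042 (R=0.5000) → pose (1.2384, 5.7451, -0.3042)

(1.2384, 5.7451, -0.3042)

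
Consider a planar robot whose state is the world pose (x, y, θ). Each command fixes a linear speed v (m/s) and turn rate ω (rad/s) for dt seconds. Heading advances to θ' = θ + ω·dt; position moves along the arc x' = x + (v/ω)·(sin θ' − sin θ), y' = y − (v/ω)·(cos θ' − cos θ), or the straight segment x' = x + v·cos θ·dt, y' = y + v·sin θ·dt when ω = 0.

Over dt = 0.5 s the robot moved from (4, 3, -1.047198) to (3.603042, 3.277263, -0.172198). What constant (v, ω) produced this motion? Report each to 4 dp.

v = -1.0000, ω = 1.7500

Δθ = -0.172198 − -1.047198 = 0.875000
ω = Δθ/dt = 0.875000/0.5 = 1.7500
R = Δx/(sin θ' − sin θ) = -0.5714
v = R·ω = -0.5714·1.7500 = -1.0000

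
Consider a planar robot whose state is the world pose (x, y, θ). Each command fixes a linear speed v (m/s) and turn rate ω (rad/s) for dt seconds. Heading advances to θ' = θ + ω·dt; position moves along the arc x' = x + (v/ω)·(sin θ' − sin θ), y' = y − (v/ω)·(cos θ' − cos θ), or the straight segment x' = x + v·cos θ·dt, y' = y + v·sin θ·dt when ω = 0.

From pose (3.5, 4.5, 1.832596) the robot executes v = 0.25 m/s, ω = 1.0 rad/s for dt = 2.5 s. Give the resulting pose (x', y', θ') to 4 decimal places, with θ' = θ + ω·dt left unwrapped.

(3.0263, 4.5280, 4.3326)

θ' = 1.8326 + 1.0·2.5 = 4.3326
R = v/ω = 0.25/1.0 = 0.2500
x' = 3.5 + 0.2500·(sin 4.3326 − sin 1.8326) = 3.0263
y' = 4.5 − 0.2500·(cos 4.3326 − cos 1.8326) = 4.5280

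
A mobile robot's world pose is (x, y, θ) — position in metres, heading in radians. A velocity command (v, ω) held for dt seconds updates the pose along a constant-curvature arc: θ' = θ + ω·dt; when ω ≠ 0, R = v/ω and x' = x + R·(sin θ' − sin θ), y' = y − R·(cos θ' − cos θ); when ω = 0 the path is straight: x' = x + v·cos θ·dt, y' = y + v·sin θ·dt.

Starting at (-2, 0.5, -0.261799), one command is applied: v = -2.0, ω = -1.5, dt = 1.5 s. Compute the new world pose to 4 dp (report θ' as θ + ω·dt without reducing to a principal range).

θ' = -0.2618 + -1.5·1.5 = -2.5118
R = v/ω = -2.0/-1.5 = 1.3333
x' = -2 + 1.3333·(sin -2.5118 − sin -0.2618) = -2.4402
y' = 0.5 − 1.3333·(cos -2.5118 − cos -0.2618) = 2.8654

(-2.4402, 2.8654, -2.5118)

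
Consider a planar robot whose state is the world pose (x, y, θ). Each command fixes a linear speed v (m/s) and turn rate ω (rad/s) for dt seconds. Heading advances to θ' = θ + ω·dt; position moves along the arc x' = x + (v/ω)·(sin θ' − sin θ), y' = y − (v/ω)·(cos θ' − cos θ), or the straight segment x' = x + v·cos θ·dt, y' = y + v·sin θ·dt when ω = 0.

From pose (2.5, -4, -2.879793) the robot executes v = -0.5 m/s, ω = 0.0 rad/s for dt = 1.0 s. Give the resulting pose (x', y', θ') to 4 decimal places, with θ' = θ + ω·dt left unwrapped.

(2.9830, -3.8706, -2.8798)

θ' = -2.8798 + 0.0·1.0 = -2.8798
ω = 0 → straight: x' = 2.5 + -0.5·cos(-2.8798)·1.0 = 2.9830
y' = -4 + -0.5·sin(-2.8798)·1.0 = -3.8706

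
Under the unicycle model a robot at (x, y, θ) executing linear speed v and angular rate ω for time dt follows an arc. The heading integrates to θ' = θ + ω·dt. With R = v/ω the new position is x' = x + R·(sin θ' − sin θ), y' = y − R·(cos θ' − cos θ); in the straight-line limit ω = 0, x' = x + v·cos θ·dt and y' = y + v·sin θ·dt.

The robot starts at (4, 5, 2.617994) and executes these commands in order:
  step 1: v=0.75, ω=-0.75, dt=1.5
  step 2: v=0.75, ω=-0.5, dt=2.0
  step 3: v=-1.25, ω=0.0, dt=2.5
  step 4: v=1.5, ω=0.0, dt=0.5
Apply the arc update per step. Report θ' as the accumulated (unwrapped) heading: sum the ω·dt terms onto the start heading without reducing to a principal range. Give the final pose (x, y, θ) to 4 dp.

step 1: θ'=1.4930 (R=-1.0000) → pose (3.5030, 5.9437, 1.4930)
step 2: θ'=0.4930 (R=-1.5000) → pose (4.2886, 7.1485, 0.4930)
step 3: θ'=0.4930 (straight) → pose (1.5357, 5.6696, 0.4930)
step 4: θ'=0.4930 (straight) → pose (2.1964, 6.0245, 0.4930)

(2.1964, 6.0245, 0.4930)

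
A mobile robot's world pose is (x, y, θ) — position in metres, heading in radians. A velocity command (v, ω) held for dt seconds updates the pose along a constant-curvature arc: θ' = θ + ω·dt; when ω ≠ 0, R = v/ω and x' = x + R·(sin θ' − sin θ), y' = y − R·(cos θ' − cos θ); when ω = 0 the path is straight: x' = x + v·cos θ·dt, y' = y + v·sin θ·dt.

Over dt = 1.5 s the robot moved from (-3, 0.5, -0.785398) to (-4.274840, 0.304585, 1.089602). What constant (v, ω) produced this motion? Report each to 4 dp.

Δθ = 1.089602 − -0.785398 = 1.875000
ω = Δθ/dt = 1.875000/1.5 = 1.2500
R = Δx/(sin θ' − sin θ) = -0.8000
v = R·ω = -0.8000·1.2500 = -1.0000

v = -1.0000, ω = 1.2500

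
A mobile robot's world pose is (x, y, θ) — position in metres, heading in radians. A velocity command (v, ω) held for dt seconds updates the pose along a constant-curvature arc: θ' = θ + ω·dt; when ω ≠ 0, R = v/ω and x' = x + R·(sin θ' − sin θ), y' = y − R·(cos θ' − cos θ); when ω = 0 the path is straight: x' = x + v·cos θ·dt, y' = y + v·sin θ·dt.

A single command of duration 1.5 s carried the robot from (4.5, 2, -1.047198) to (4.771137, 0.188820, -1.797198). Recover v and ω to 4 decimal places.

Δθ = -1.797198 − -1.047198 = -0.750000
ω = Δθ/dt = -0.750000/1.5 = -0.5000
R = −Δy/(cos θ' − cos θ) = -2.5000
v = R·ω = -2.5000·-0.5000 = 1.2500

v = 1.2500, ω = -0.5000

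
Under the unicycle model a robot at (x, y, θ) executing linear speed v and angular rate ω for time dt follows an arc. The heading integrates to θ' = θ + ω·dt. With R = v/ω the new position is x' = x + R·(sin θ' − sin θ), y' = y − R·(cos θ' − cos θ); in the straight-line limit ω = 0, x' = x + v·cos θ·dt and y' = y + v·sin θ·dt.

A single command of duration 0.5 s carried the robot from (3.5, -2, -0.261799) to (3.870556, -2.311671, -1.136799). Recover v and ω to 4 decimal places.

v = 1.0000, ω = -1.7500

Δθ = -1.136799 − -0.261799 = -0.875000
ω = Δθ/dt = -0.875000/0.5 = -1.7500
R = Δx/(sin θ' − sin θ) = -0.5714
v = R·ω = -0.5714·-1.7500 = 1.0000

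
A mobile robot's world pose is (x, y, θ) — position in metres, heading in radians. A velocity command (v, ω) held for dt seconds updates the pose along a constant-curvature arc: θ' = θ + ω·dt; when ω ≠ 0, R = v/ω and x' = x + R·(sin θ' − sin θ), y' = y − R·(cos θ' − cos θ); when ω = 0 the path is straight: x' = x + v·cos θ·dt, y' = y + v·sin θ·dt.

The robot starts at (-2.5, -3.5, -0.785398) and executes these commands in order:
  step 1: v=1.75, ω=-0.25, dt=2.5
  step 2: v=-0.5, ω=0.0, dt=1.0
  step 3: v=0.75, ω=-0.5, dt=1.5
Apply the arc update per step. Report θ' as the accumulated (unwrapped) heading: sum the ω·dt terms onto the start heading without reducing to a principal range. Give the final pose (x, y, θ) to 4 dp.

step 1: θ'=-1.4104 (R=-7.0000) → pose (-0.5396, -7.3318, -1.4104)
step 2: θ'=-1.4104 (straight) → pose (-0.6195, -6.8382, -1.4104)
step 3: θ'=-2.1604 (R=-1.5000) → pose (-0.8535, -7.9118, -2.1604)

(-0.8535, -7.9118, -2.1604)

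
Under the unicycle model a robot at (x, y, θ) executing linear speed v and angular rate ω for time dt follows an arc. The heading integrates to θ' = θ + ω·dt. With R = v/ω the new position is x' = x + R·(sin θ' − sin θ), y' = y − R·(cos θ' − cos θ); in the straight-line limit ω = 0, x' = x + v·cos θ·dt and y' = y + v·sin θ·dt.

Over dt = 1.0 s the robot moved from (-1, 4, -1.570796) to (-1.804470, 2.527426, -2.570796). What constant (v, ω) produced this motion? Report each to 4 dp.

Δθ = -2.570796 − -1.570796 = -1.000000
ω = Δθ/dt = -1.000000/1.0 = -1.0000
R = −Δy/(cos θ' − cos θ) = -1.7500
v = R·ω = -1.7500·-1.0000 = 1.7500

v = 1.7500, ω = -1.0000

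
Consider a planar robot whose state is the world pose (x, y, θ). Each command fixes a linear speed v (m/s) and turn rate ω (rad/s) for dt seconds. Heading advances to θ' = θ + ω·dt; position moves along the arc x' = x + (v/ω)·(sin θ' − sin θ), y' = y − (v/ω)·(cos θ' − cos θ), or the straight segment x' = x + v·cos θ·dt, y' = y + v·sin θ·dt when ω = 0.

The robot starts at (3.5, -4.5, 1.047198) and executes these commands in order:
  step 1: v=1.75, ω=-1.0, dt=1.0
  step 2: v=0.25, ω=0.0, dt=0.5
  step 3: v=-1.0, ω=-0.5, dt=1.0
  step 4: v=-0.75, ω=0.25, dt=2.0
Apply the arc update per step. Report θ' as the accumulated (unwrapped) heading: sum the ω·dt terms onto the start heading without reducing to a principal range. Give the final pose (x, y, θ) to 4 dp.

(2.6345, -3.1227, 0.0472)

step 1: θ'=0.0472 (R=-1.7500) → pose (4.9330, -3.6269, 0.0472)
step 2: θ'=0.0472 (straight) → pose (5.0578, -3.6211, 0.0472)
step 3: θ'=-0.4528 (R=2.0000) → pose (4.0885, -3.4217, -0.4528)
step 4: θ'=0.0472 (R=-3.0000) → pose (2.6345, -3.1227, 0.0472)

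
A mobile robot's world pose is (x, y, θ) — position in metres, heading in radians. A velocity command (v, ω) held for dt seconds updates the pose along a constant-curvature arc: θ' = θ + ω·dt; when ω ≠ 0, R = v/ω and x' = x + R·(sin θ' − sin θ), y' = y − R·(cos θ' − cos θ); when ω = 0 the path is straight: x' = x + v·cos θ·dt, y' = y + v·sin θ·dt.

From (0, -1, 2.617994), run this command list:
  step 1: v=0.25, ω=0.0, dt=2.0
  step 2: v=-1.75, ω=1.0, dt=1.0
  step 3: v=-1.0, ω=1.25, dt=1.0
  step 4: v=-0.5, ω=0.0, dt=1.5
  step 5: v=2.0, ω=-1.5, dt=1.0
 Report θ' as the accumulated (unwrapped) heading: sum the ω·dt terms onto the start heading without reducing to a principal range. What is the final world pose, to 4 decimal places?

step 1: θ'=2.6180 (straight) → pose (-0.4330, -0.7500, 2.6180)
step 2: θ'=3.6180 (R=-1.7500) → pose (1.2445, -0.7896, 3.6180)
step 3: θ'=4.8680 (R=-0.8000) → pose (1.6680, 0.0453, 4.8680)
step 4: θ'=4.8680 (straight) → pose (1.5517, 0.7862, 4.8680)
step 5: θ'=3.3680 (R=-1.3333) → pose (0.5338, -0.7197, 3.3680)

(0.5338, -0.7197, 3.3680)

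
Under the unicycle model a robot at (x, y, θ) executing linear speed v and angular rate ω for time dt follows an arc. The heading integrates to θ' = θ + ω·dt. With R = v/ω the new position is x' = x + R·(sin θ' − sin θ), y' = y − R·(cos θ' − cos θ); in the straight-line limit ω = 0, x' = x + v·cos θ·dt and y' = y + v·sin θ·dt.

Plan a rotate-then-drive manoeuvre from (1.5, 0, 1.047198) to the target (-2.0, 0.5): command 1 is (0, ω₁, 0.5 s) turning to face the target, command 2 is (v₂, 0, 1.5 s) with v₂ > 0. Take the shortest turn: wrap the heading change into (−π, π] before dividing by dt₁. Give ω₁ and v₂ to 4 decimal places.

ω₁ = 3.9050, v₂ = 2.3570

heading to target = atan2(0.5−0, -2−1.5) = 2.9997
Δθ = wrap(2.9997 − 1.0472) = 1.9525; ω₁ = Δθ/dt₁ = 3.9050
distance = √((-2−1.5)² + (0.5−0)²) = 3.5355; v₂ = distance/dt₂ = 2.3570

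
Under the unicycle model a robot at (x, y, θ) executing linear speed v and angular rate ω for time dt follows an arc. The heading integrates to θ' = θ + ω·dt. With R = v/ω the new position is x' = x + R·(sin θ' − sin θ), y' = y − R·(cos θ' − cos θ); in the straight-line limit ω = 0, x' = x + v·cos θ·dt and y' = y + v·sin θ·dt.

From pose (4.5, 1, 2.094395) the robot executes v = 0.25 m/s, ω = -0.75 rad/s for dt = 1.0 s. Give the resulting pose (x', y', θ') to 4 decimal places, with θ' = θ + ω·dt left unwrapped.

(4.4638, 1.2415, 1.3444)

θ' = 2.0944 + -0.75·1.0 = 1.3444
R = v/ω = 0.25/-0.75 = -0.3333
x' = 4.5 + -0.3333·(sin 1.3444 − sin 2.0944) = 4.4638
y' = 1 − -0.3333·(cos 1.3444 − cos 2.0944) = 1.2415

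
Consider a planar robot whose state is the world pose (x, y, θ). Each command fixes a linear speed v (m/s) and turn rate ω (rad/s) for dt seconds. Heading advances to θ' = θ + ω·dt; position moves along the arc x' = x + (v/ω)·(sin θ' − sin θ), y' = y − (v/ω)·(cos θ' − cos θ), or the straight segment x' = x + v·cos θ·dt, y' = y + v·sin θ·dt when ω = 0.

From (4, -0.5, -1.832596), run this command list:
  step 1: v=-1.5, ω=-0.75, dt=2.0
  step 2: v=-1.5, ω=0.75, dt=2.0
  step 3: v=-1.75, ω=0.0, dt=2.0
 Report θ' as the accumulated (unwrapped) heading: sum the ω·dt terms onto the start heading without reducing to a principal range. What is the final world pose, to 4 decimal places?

step 1: θ'=-3.3326 (R=2.0000) → pose (6.3115, 0.9460, -3.3326)
step 2: θ'=-1.8326 (R=-2.0000) → pose (8.6231, 2.3920, -1.8326)
step 3: θ'=-1.8326 (straight) → pose (9.5289, 5.7727, -1.8326)

(9.5289, 5.7727, -1.8326)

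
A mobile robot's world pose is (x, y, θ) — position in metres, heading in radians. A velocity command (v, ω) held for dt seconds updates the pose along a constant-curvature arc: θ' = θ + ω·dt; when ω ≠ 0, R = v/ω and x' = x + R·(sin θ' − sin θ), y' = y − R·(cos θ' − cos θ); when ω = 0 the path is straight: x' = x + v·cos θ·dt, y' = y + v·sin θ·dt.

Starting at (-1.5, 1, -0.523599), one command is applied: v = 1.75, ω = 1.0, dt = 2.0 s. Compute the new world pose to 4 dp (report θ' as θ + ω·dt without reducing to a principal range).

(1.1172, 2.3506, 1.4764)

θ' = -0.5236 + 1.0·2.0 = 1.4764
R = v/ω = 1.75/1.0 = 1.7500
x' = -1.5 + 1.7500·(sin 1.4764 − sin -0.5236) = 1.1172
y' = 1 − 1.7500·(cos 1.4764 − cos -0.5236) = 2.3506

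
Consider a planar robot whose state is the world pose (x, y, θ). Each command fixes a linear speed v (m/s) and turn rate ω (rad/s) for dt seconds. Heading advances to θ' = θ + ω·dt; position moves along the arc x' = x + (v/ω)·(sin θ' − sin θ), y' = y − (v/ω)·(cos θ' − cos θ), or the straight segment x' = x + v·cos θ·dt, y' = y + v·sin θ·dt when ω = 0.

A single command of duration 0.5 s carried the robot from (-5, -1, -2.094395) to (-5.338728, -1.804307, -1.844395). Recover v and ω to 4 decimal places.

v = 1.7500, ω = 0.5000

Δθ = -1.844395 − -2.094395 = 0.250000
ω = Δθ/dt = 0.250000/0.5 = 0.5000
R = −Δy/(cos θ' − cos θ) = 3.5000
v = R·ω = 3.5000·0.5000 = 1.7500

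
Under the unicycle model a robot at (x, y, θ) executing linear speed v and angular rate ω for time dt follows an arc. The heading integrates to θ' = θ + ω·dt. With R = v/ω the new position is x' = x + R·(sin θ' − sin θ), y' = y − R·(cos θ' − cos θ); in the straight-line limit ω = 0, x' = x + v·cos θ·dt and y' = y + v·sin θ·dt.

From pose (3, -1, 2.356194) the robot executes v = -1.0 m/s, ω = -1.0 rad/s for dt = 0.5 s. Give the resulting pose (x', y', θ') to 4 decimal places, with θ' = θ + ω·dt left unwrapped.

θ' = 2.3562 + -1.0·0.5 = 1.8562
R = v/ω = -1.0/-1.0 = 1.0000
x' = 3 + 1.0000·(sin 1.8562 − sin 2.3562) = 3.2524
y' = -1 − 1.0000·(cos 1.8562 − cos 2.3562) = -1.4256

(3.2524, -1.4256, 1.8562)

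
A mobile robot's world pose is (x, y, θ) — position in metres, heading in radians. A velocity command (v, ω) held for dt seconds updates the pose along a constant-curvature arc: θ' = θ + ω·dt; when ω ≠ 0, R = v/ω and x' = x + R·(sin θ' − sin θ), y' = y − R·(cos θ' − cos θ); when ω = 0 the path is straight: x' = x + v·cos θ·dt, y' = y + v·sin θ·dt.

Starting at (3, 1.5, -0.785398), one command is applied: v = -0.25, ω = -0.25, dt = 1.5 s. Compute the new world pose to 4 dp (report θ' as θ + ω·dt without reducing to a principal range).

(2.7901, 1.8081, -1.1604)

θ' = -0.7854 + -0.25·1.5 = -1.1604
R = v/ω = -0.25/-0.25 = 1.0000
x' = 3 + 1.0000·(sin -1.1604 − sin -0.7854) = 2.7901
y' = 1.5 − 1.0000·(cos -1.1604 − cos -0.7854) = 1.8081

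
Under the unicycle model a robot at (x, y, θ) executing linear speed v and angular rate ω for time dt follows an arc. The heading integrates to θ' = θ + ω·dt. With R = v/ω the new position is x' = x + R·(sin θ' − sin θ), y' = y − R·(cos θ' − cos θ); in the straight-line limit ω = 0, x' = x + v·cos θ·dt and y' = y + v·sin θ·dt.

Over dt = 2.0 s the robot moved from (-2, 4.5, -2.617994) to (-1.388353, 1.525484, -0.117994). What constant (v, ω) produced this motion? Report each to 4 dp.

v = 2.0000, ω = 1.2500

Δθ = -0.117994 − -2.617994 = 2.500000
ω = Δθ/dt = 2.500000/2.0 = 1.2500
R = −Δy/(cos θ' − cos θ) = 1.6000
v = R·ω = 1.6000·1.2500 = 2.0000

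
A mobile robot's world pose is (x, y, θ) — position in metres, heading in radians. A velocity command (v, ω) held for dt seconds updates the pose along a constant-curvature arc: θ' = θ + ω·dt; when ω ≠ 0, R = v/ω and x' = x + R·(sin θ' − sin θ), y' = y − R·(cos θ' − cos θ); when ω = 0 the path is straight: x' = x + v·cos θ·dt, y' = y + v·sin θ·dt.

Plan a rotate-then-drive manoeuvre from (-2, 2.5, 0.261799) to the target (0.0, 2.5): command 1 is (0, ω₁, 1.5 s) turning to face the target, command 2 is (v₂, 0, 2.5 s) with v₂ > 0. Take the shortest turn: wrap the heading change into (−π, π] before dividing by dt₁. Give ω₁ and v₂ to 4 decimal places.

heading to target = atan2(2.5−2.5, 0−-2) = 0.0000
Δθ = wrap(0.0000 − 0.2618) = -0.2618; ω₁ = Δθ/dt₁ = -0.1745
distance = √((0−-2)² + (2.5−2.5)²) = 2.0000; v₂ = distance/dt₂ = 0.8000

ω₁ = -0.1745, v₂ = 0.8000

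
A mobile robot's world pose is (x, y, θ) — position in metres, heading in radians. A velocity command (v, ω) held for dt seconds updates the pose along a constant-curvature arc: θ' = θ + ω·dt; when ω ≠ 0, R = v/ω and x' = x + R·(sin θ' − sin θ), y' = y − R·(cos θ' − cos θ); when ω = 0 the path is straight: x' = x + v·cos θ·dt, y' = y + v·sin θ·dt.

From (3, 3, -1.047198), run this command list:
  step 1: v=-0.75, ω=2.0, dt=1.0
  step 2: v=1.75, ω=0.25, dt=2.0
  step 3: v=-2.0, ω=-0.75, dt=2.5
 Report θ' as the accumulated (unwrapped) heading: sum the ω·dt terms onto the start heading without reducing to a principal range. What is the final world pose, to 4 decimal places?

step 1: θ'=0.9528 (R=-0.3750) → pose (2.3696, 3.0298, 0.9528)
step 2: θ'=1.4528 (R=7.0000) → pose (3.6156, 6.2615, 1.4528)
step 3: θ'=-0.4222 (R=2.6667) → pose (-0.1252, 4.1430, -0.4222)

(-0.1252, 4.1430, -0.4222)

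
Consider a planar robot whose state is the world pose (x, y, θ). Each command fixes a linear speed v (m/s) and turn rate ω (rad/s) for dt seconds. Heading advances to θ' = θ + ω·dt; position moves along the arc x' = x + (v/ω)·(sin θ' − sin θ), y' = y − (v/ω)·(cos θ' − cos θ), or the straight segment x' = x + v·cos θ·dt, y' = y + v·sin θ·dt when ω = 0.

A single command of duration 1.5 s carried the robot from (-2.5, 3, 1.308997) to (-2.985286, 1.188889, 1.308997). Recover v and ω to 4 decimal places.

v = -1.2500, ω = 0.0000

Δθ = 1.308997 − 1.308997 = 0.000000
ω = Δθ/dt = 0.000000/1.5 = 0.0000
ω = 0 → v = (Δx·cos θ + Δy·sin θ)/dt = -1.2500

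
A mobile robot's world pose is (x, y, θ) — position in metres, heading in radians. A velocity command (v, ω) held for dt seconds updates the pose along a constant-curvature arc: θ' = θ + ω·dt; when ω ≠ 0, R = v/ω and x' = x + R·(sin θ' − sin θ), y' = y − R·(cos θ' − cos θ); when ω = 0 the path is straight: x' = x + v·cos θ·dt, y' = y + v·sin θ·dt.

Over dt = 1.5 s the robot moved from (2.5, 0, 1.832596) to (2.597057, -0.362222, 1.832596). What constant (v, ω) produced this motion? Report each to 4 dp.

Δθ = 1.832596 − 1.832596 = 0.000000
ω = Δθ/dt = 0.000000/1.5 = 0.0000
ω = 0 → v = (Δx·cos θ + Δy·sin θ)/dt = -0.2500

v = -0.2500, ω = 0.0000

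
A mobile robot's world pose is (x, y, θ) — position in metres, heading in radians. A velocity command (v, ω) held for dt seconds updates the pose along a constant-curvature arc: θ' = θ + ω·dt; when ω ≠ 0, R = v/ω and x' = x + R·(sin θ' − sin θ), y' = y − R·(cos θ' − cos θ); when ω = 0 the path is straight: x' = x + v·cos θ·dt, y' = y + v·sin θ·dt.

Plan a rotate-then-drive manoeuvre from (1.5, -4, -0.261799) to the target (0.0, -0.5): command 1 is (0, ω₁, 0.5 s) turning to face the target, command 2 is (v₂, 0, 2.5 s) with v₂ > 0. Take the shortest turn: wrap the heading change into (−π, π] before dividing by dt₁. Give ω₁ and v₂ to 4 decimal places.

ω₁ = 4.4750, v₂ = 1.5232

heading to target = atan2(-0.5−-4, 0−1.5) = 1.9757
Δθ = wrap(1.9757 − -0.2618) = 2.2375; ω₁ = Δθ/dt₁ = 4.4750
distance = √((0−1.5)² + (-0.5−-4)²) = 3.8079; v₂ = distance/dt₂ = 1.5232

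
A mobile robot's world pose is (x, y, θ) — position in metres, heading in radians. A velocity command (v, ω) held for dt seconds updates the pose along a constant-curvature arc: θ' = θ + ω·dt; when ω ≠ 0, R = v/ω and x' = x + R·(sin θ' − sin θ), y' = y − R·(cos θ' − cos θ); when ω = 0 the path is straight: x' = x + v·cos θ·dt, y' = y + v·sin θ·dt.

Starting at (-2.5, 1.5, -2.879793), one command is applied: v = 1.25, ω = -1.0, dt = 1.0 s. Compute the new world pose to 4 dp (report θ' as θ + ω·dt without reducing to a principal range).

(-3.6647, 1.7828, -3.8798)

θ' = -2.8798 + -1.0·1.0 = -3.8798
R = v/ω = 1.25/-1.0 = -1.2500
x' = -2.5 + -1.2500·(sin -3.8798 − sin -2.8798) = -3.6647
y' = 1.5 − -1.2500·(cos -3.8798 − cos -2.8798) = 1.7828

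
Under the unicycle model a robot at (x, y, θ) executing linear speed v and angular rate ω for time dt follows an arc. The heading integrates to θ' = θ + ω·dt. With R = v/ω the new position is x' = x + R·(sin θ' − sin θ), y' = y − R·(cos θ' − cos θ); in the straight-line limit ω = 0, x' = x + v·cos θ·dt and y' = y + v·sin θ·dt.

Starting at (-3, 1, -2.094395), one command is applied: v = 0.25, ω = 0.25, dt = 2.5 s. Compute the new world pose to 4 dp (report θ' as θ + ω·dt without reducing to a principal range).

(-3.1288, 0.3988, -1.4694)

θ' = -2.0944 + 0.25·2.5 = -1.4694
R = v/ω = 0.25/0.25 = 1.0000
x' = -3 + 1.0000·(sin -1.4694 − sin -2.0944) = -3.1288
y' = 1 − 1.0000·(cos -1.4694 − cos -2.0944) = 0.3988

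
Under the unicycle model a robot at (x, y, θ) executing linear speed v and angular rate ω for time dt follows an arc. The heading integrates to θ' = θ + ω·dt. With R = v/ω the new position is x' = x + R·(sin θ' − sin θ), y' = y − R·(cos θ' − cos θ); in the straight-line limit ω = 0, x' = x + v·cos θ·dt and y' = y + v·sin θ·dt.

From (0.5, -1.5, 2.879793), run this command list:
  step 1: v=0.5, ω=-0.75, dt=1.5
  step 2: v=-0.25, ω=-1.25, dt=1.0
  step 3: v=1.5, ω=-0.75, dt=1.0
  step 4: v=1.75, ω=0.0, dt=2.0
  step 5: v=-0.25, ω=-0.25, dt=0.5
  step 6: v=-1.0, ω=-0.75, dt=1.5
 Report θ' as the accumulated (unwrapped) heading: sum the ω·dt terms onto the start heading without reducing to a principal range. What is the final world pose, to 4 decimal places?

(3.7991, -0.6695, -1.4952)

step 1: θ'=1.7548 (R=-0.6667) → pose (0.0171, -0.9780, 1.7548)
step 2: θ'=0.5048 (R=0.2000) → pose (-0.0828, -1.1897, 0.5048)
step 3: θ'=-0.2452 (R=-2.0000) → pose (1.3700, -1.0000, -0.2452)
step 4: θ'=-0.2452 (straight) → pose (4.7653, -1.8497, -0.2452)
step 5: θ'=-0.3702 (R=1.0000) → pose (4.6463, -1.8119, -0.3702)
step 6: θ'=-1.4952 (R=1.3333) → pose (3.7991, -0.6695, -1.4952)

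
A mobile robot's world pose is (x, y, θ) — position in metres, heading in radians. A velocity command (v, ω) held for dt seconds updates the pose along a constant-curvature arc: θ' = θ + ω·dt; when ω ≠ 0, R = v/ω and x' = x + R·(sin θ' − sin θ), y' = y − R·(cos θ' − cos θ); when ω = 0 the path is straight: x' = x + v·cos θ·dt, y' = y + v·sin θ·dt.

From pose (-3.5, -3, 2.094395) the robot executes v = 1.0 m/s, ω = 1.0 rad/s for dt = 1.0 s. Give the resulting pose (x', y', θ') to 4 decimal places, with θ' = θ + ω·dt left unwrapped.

θ' = 2.0944 + 1.0·1.0 = 3.0944
R = v/ω = 1.0/1.0 = 1.0000
x' = -3.5 + 1.0000·(sin 3.0944 − sin 2.0944) = -4.3188
y' = -3 − 1.0000·(cos 3.0944 − cos 2.0944) = -2.5011

(-4.3188, -2.5011, 3.0944)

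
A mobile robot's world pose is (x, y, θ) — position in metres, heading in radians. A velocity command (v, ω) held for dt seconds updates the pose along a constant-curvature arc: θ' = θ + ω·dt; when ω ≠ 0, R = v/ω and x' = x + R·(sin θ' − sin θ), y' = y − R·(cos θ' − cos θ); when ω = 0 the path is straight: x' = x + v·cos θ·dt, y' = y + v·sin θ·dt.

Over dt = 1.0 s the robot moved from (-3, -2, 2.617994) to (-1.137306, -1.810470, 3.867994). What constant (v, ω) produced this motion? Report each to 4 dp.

Δθ = 3.867994 − 2.617994 = 1.250000
ω = Δθ/dt = 1.250000/1.0 = 1.2500
R = Δx/(sin θ' − sin θ) = -1.6000
v = R·ω = -1.6000·1.2500 = -2.0000

v = -2.0000, ω = 1.2500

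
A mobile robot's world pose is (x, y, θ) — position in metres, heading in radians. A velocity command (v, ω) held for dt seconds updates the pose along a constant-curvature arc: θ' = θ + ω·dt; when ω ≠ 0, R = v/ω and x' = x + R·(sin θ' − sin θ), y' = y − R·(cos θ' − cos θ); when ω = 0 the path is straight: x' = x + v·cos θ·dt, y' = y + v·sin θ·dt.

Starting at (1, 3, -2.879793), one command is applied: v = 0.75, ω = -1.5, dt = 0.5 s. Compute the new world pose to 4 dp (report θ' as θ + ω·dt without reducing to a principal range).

(0.6361, 3.0414, -3.6298)

θ' = -2.8798 + -1.5·0.5 = -3.6298
R = v/ω = 0.75/-1.5 = -0.5000
x' = 1 + -0.5000·(sin -3.6298 − sin -2.8798) = 0.6361
y' = 3 − -0.5000·(cos -3.6298 − cos -2.8798) = 3.0414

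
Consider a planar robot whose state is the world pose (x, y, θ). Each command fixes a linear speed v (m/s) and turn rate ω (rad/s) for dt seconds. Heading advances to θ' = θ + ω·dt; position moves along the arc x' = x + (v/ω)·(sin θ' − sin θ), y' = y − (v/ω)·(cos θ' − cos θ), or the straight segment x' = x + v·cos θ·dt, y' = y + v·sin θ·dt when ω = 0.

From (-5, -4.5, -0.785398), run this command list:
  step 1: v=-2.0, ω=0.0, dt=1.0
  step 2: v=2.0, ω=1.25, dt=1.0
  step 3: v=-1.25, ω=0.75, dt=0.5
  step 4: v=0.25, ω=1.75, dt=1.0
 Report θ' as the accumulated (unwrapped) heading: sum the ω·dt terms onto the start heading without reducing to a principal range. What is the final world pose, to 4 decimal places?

(-5.0912, -3.5448, 2.5896)

step 1: θ'=-0.7854 (straight) → pose (-6.4142, -3.0858, -0.7854)
step 2: θ'=0.4646 (R=1.6000) → pose (-4.5659, -3.3848, 0.4646)
step 3: θ'=0.8396 (R=-1.6667) → pose (-5.0598, -3.7619, 0.8396)
step 4: θ'=2.5896 (R=0.1429) → pose (-5.0912, -3.5448, 2.5896)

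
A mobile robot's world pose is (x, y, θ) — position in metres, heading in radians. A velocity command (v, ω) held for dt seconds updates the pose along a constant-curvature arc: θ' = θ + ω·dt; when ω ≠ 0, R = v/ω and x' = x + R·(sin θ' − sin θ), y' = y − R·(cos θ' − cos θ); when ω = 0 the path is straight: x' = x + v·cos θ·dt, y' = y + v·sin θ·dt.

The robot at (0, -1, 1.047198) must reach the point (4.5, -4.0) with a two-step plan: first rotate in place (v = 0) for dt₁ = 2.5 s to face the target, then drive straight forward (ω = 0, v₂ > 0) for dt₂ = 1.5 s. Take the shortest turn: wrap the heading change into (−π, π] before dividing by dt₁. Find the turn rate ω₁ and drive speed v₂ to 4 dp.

heading to target = atan2(-4−-1, 4.5−0) = -0.5880
Δθ = wrap(-0.5880 − 1.0472) = -1.6352; ω₁ = Δθ/dt₁ = -0.6541
distance = √((4.5−0)² + (-4−-1)²) = 5.4083; v₂ = distance/dt₂ = 3.6056

ω₁ = -0.6541, v₂ = 3.6056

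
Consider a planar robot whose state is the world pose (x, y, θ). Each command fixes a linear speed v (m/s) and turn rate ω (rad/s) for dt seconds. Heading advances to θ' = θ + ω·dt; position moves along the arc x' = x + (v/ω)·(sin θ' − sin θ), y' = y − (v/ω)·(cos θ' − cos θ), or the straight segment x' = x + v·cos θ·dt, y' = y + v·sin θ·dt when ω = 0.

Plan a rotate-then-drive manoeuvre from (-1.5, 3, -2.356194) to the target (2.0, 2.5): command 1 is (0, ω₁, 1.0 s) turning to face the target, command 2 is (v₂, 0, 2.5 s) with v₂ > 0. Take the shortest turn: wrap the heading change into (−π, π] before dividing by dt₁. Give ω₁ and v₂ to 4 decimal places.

heading to target = atan2(2.5−3, 2−-1.5) = -0.1419
Δθ = wrap(-0.1419 − -2.3562) = 2.2143; ω₁ = Δθ/dt₁ = 2.2143
distance = √((2−-1.5)² + (2.5−3)²) = 3.5355; v₂ = distance/dt₂ = 1.4142

ω₁ = 2.2143, v₂ = 1.4142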